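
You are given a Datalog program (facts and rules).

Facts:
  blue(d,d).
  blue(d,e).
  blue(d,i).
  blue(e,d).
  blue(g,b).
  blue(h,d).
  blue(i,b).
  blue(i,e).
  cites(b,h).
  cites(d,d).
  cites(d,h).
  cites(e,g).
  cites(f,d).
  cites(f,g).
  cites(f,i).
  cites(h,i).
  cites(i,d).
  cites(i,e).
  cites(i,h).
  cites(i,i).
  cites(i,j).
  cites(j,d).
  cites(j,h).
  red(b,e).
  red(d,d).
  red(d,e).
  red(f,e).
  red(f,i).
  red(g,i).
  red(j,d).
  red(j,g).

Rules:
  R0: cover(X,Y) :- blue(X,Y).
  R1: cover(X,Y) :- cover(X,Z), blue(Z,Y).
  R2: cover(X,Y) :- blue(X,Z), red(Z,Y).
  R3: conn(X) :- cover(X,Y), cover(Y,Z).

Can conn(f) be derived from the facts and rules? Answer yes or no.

no

round 1: derive cover(d,d) via R0 from blue(d,d)
round 1: derive cover(d,e) via R0 from blue(d,e)
round 1: derive cover(d,i) via R0 from blue(d,i)
round 1: derive cover(e,d) via R0 from blue(e,d)
round 1: derive cover(g,b) via R0 from blue(g,b)
round 1: derive cover(h,d) via R0 from blue(h,d)
round 1: derive cover(i,b) via R0 from blue(i,b)
round 1: derive cover(i,e) via R0 from blue(i,e)
round 1: derive cover(e,e) via R2 from blue(e,d), red(d,e)
round 1: derive cover(g,e) via R2 from blue(g,b), red(b,e)
round 1: derive cover(h,e) via R2 from blue(h,d), red(d,e)
round 2: derive cover(d,b) via R1 from cover(d,i), blue(i,b)
round 2: derive cover(e,i) via R1 from cover(e,d), blue(d,i)
round 2: derive cover(g,d) via R1 from cover(g,e), blue(e,d)
round 2: derive cover(h,i) via R1 from cover(h,d), blue(d,i)
round 2: derive cover(i,d) via R1 from cover(i,e), blue(e,d)
round 2: derive conn(d) via R3 from cover(d,d), cover(d,d)
round 2: derive conn(e) via R3 from cover(e,d), cover(d,d)
round 2: derive conn(g) via R3 from cover(g,e), cover(e,d)
round 2: derive conn(h) via R3 from cover(h,d), cover(d,d)
round 2: derive conn(i) via R3 from cover(i,e), cover(e,d)
round 3: derive cover(e,b) via R1 from cover(e,i), blue(i,b)
round 3: derive cover(g,i) via R1 from cover(g,d), blue(d,i)
round 3: derive cover(h,b) via R1 from cover(h,i), blue(i,b)
round 3: derive cover(i,i) via R1 from cover(i,d), blue(d,i)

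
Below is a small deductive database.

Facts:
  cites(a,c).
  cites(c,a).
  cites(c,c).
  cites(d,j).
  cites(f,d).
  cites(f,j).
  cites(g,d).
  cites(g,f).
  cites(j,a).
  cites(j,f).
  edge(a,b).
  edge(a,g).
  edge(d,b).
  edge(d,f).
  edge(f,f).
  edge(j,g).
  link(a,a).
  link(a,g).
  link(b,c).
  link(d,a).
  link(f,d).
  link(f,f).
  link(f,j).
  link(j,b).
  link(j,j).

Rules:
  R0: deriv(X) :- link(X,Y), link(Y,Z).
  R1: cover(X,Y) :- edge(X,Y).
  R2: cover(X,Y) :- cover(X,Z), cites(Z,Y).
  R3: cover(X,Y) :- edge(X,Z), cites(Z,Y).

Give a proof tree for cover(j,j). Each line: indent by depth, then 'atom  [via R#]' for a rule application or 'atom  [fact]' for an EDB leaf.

round 1: derive cover(a,b) via R1 from edge(a,b)
round 1: derive cover(a,g) via R1 from edge(a,g)
round 1: derive cover(d,b) via R1 from edge(d,b)
round 1: derive cover(d,f) via R1 from edge(d,f)
round 1: derive cover(f,f) via R1 from edge(f,f)
round 1: derive cover(j,g) via R1 from edge(j,g)
round 1: derive cover(a,d) via R3 from edge(a,g), cites(g,d)
round 1: derive cover(a,f) via R3 from edge(a,g), cites(g,f)
round 1: derive cover(d,d) via R3 from edge(d,f), cites(f,d)
round 1: derive cover(d,j) via R3 from edge(d,f), cites(f,j)
round 1: derive cover(f,d) via R3 from edge(f,f), cites(f,d)
round 1: derive cover(f,j) via R3 from edge(f,f), cites(f,j)
round 1: derive cover(j,d) via R3 from edge(j,g), cites(g,d)
round 1: derive cover(j,f) via R3 from edge(j,g), cites(g,f)
round 2: derive cover(a,j) via R2 from cover(a,d), cites(d,j)
round 2: derive cover(d,a) via R2 from cover(d,j), cites(j,a)
round 2: derive cover(f,a) via R2 from cover(f,j), cites(j,a)
round 2: derive cover(j,j) via R2 from cover(j,d), cites(d,j)
round 3: derive cover(a,a) via R2 from cover(a,j), cites(j,a)
round 3: derive cover(d,c) via R2 from cover(d,a), cites(a,c)
round 3: derive cover(f,c) via R2 from cover(f,a), cites(a,c)
round 3: derive cover(j,a) via R2 from cover(j,j), cites(j,a)
round 4: derive cover(a,c) via R2 from cover(a,a), cites(a,c)
round 4: derive cover(j,c) via R2 from cover(j,a), cites(a,c)

cover(j,j)  [via R2]
  cover(j,d)  [via R3]
    edge(j,g)  [fact]
    cites(g,d)  [fact]
  cites(d,j)  [fact]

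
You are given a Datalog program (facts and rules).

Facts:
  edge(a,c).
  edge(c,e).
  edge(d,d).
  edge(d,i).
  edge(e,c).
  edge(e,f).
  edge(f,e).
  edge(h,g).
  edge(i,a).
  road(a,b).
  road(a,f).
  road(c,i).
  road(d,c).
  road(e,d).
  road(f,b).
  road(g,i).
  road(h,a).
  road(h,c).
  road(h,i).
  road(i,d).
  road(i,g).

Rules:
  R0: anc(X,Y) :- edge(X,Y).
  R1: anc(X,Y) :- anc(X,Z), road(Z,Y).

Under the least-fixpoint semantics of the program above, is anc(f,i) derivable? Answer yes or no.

round 1: derive anc(a,c) via R0 from edge(a,c)
round 1: derive anc(c,e) via R0 from edge(c,e)
round 1: derive anc(d,d) via R0 from edge(d,d)
round 1: derive anc(d,i) via R0 from edge(d,i)
round 1: derive anc(e,c) via R0 from edge(e,c)
round 1: derive anc(e,f) via R0 from edge(e,f)
round 1: derive anc(f,e) via R0 from edge(f,e)
round 1: derive anc(h,g) via R0 from edge(h,g)
round 1: derive anc(i,a) via R0 from edge(i,a)
round 2: derive anc(a,i) via R1 from anc(a,c), road(c,i)
round 2: derive anc(c,d) via R1 from anc(c,e), road(e,d)
round 2: derive anc(d,c) via R1 from anc(d,d), road(d,c)
round 2: derive anc(d,g) via R1 from anc(d,i), road(i,g)
round 2: derive anc(e,b) via R1 from anc(e,f), road(f,b)
round 2: derive anc(e,i) via R1 from anc(e,c), road(c,i)
round 2: derive anc(f,d) via R1 from anc(f,e), road(e,d)
round 2: derive anc(h,i) via R1 from anc(h,g), road(g,i)
round 2: derive anc(i,b) via R1 from anc(i,a), road(a,b)
round 2: derive anc(i,f) via R1 from anc(i,a), road(a,f)
round 3: derive anc(a,d) via R1 from anc(a,i), road(i,d)
round 3: derive anc(a,g) via R1 from anc(a,i), road(i,g)
round 3: derive anc(c,c) via R1 from anc(c,d), road(d,c)
round 3: derive anc(e,d) via R1 from anc(e,i), road(i,d)
round 3: derive anc(e,g) via R1 from anc(e,i), road(i,g)
round 3: derive anc(f,c) via R1 from anc(f,d), road(d,c)
round 3: derive anc(h,d) via R1 from anc(h,i), road(i,d)
round 4: derive anc(c,i) via R1 from anc(c,c), road(c,i)
round 4: derive anc(f,i) via R1 from anc(f,c), road(c,i)
round 4: derive anc(h,c) via R1 from anc(h,d), road(d,c)
round 5: derive anc(c,g) via R1 from anc(c,i), road(i,g)
round 5: derive anc(f,g) via R1 from anc(f,i), road(i,g)

yes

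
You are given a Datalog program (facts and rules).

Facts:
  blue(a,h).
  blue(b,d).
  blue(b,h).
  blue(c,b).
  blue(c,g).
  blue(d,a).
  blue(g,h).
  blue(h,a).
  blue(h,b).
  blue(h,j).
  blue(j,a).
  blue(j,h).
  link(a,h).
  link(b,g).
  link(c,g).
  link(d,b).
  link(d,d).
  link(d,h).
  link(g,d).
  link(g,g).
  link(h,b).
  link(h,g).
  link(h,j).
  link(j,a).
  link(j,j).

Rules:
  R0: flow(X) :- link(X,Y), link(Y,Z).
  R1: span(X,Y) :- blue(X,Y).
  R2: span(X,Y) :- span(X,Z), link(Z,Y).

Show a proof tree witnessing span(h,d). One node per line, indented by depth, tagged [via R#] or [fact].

span(h,d)  [via R2]
  span(h,g)  [via R2]
    span(h,b)  [via R1]
      blue(h,b)  [fact]
    link(b,g)  [fact]
  link(g,d)  [fact]

round 1: derive span(a,h) via R1 from blue(a,h)
round 1: derive span(b,d) via R1 from blue(b,d)
round 1: derive span(b,h) via R1 from blue(b,h)
round 1: derive span(c,b) via R1 from blue(c,b)
round 1: derive span(c,g) via R1 from blue(c,g)
round 1: derive span(d,a) via R1 from blue(d,a)
round 1: derive span(g,h) via R1 from blue(g,h)
round 1: derive span(h,a) via R1 from blue(h,a)
round 1: derive span(h,b) via R1 from blue(h,b)
round 1: derive span(h,j) via R1 from blue(h,j)
round 1: derive span(j,a) via R1 from blue(j,a)
round 1: derive span(j,h) via R1 from blue(j,h)
round 2: derive span(a,b) via R2 from span(a,h), link(h,b)
round 2: derive span(a,g) via R2 from span(a,h), link(h,g)
round 2: derive span(a,j) via R2 from span(a,h), link(h,j)
round 2: derive span(b,b) via R2 from span(b,d), link(d,b)
round 2: derive span(b,g) via R2 from span(b,h), link(h,g)
round 2: derive span(b,j) via R2 from span(b,h), link(h,j)
round 2: derive span(c,d) via R2 from span(c,g), link(g,d)
round 2: derive span(d,h) via R2 from span(d,a), link(a,h)
round 2: derive span(g,b) via R2 from span(g,h), link(h,b)
round 2: derive span(g,g) via R2 from span(g,h), link(h,g)
round 2: derive span(g,j) via R2 from span(g,h), link(h,j)
round 2: derive span(h,g) via R2 from span(h,b), link(b,g)
round 2: derive span(h,h) via R2 from span(h,a), link(a,h)
round 2: derive span(j,b) via R2 from span(j,h), link(h,b)
round 2: derive span(j,g) via R2 from span(j,h), link(h,g)
round 2: derive span(j,j) via R2 from span(j,h), link(h,j)
round 3: derive span(a,a) via R2 from span(a,j), link(j,a)
round 3: derive span(a,d) via R2 from span(a,g), link(g,d)
round 3: derive span(b,a) via R2 from span(b,j), link(j,a)
round 3: derive span(c,h) via R2 from span(c,d), link(d,h)
round 3: derive span(d,b) via R2 from span(d,h), link(h,b)
round 3: derive span(d,g) via R2 from span(d,h), link(h,g)
round 3: derive span(d,j) via R2 from span(d,h), link(h,j)
round 3: derive span(g,a) via R2 from span(g,j), link(j,a)
round 3: derive span(g,d) via R2 from span(g,g), link(g,d)
round 3: derive span(h,d) via R2 from span(h,g), link(g,d)
round 3: derive span(j,d) via R2 from span(j,g), link(g,d)
round 4: derive span(c,j) via R2 from span(c,h), link(h,j)
round 4: derive span(d,d) via R2 from span(d,g), link(g,d)
round 5: derive span(c,a) via R2 from span(c,j), link(j,a)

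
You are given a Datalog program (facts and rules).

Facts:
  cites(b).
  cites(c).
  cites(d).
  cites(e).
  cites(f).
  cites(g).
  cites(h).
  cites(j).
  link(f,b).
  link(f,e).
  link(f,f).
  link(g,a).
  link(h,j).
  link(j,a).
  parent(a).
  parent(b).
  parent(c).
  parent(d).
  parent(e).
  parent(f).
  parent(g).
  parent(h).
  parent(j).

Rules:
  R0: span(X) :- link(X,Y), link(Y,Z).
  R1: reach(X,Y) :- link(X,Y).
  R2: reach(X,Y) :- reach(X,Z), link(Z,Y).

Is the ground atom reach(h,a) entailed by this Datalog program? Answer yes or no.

round 1: derive reach(f,b) via R1 from link(f,b)
round 1: derive reach(f,e) via R1 from link(f,e)
round 1: derive reach(f,f) via R1 from link(f,f)
round 1: derive reach(g,a) via R1 from link(g,a)
round 1: derive reach(h,j) via R1 from link(h,j)
round 1: derive reach(j,a) via R1 from link(j,a)
round 2: derive reach(h,a) via R2 from reach(h,j), link(j,a)

yes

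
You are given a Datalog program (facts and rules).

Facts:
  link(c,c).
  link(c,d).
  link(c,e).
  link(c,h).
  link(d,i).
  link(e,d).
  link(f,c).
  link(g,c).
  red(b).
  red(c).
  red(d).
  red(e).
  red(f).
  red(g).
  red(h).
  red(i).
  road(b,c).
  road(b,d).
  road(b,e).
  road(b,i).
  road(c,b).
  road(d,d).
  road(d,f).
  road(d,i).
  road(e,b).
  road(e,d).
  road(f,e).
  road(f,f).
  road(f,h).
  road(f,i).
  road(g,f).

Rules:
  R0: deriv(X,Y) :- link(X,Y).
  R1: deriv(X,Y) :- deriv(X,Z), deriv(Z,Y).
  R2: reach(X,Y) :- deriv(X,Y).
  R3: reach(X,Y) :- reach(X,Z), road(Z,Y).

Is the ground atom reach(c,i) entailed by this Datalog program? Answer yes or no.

round 1: derive deriv(c,c) via R0 from link(c,c)
round 1: derive deriv(c,d) via R0 from link(c,d)
round 1: derive deriv(c,e) via R0 from link(c,e)
round 1: derive deriv(c,h) via R0 from link(c,h)
round 1: derive deriv(d,i) via R0 from link(d,i)
round 1: derive deriv(e,d) via R0 from link(e,d)
round 1: derive deriv(f,c) via R0 from link(f,c)
round 1: derive deriv(g,c) via R0 from link(g,c)
round 2: derive deriv(c,i) via R1 from deriv(c,d), deriv(d,i)
round 2: derive deriv(e,i) via R1 from deriv(e,d), deriv(d,i)
round 2: derive deriv(f,d) via R1 from deriv(f,c), deriv(c,d)
round 2: derive deriv(f,e) via R1 from deriv(f,c), deriv(c,e)
round 2: derive deriv(f,h) via R1 from deriv(f,c), deriv(c,h)
round 2: derive deriv(g,d) via R1 from deriv(g,c), deriv(c,d)
round 2: derive deriv(g,e) via R1 from deriv(g,c), deriv(c,e)
round 2: derive deriv(g,h) via R1 from deriv(g,c), deriv(c,h)
round 2: derive reach(c,c) via R2 from deriv(c,c)
round 2: derive reach(c,d) via R2 from deriv(c,d)
round 2: derive reach(c,e) via R2 from deriv(c,e)
round 2: derive reach(c,h) via R2 from deriv(c,h)
round 2: derive reach(d,i) via R2 from deriv(d,i)
round 2: derive reach(e,d) via R2 from deriv(e,d)
round 2: derive reach(f,c) via R2 from deriv(f,c)
round 2: derive reach(g,c) via R2 from deriv(g,c)
round 3: derive deriv(f,i) via R1 from deriv(f,c), deriv(c,i)
round 3: derive deriv(g,i) via R1 from deriv(g,c), deriv(c,i)
round 3: derive reach(c,i) via R2 from deriv(c,i)
round 3: derive reach(e,i) via R2 from deriv(e,i)
round 3: derive reach(f,d) via R2 from deriv(f,d)
round 3: derive reach(f,e) via R2 from deriv(f,e)
round 3: derive reach(f,h) via R2 from deriv(f,h)
round 3: derive reach(g,d) via R2 from deriv(g,d)
round 3: derive reach(g,e) via R2 from deriv(g,e)
round 3: derive reach(g,h) via R2 from deriv(g,h)
round 3: derive reach(c,b) via R3 from reach(c,c), road(c,b)
round 3: derive reach(c,f) via R3 from reach(c,d), road(d,f)
round 3: derive reach(e,f) via R3 from reach(e,d), road(d,f)
round 3: derive reach(f,b) via R3 from reach(f,c), road(c,b)
round 3: derive reach(g,b) via R3 from reach(g,c), road(c,b)
round 4: derive reach(f,i) via R2 from deriv(f,i)
round 4: derive reach(g,i) via R2 from deriv(g,i)
round 4: derive reach(e,e) via R3 from reach(e,f), road(f,e)
round 4: derive reach(e,h) via R3 from reach(e,f), road(f,h)
round 4: derive reach(f,f) via R3 from reach(f,d), road(d,f)
round 4: derive reach(g,f) via R3 from reach(g,d), road(d,f)
round 5: derive reach(e,b) via R3 from reach(e,e), road(e,b)
round 6: derive reach(e,c) via R3 from reach(e,b), road(b,c)

yes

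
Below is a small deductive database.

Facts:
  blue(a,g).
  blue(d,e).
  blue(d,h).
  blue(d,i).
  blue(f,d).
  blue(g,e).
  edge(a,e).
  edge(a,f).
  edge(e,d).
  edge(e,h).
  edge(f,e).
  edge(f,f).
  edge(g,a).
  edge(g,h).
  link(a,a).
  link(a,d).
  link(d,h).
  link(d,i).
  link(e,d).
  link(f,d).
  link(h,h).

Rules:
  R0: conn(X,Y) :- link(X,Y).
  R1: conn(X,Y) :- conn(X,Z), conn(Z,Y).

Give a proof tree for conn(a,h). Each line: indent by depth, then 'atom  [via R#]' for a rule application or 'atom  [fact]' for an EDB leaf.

round 1: derive conn(a,a) via R0 from link(a,a)
round 1: derive conn(a,d) via R0 from link(a,d)
round 1: derive conn(d,h) via R0 from link(d,h)
round 1: derive conn(d,i) via R0 from link(d,i)
round 1: derive conn(e,d) via R0 from link(e,d)
round 1: derive conn(f,d) via R0 from link(f,d)
round 1: derive conn(h,h) via R0 from link(h,h)
round 2: derive conn(a,h) via R1 from conn(a,d), conn(d,h)
round 2: derive conn(a,i) via R1 from conn(a,d), conn(d,i)
round 2: derive conn(e,h) via R1 from conn(e,d), conn(d,h)
round 2: derive conn(e,i) via R1 from conn(e,d), conn(d,i)
round 2: derive conn(f,h) via R1 from conn(f,d), conn(d,h)
round 2: derive conn(f,i) via R1 from conn(f,d), conn(d,i)

conn(a,h)  [via R1]
  conn(a,d)  [via R0]
    link(a,d)  [fact]
  conn(d,h)  [via R0]
    link(d,h)  [fact]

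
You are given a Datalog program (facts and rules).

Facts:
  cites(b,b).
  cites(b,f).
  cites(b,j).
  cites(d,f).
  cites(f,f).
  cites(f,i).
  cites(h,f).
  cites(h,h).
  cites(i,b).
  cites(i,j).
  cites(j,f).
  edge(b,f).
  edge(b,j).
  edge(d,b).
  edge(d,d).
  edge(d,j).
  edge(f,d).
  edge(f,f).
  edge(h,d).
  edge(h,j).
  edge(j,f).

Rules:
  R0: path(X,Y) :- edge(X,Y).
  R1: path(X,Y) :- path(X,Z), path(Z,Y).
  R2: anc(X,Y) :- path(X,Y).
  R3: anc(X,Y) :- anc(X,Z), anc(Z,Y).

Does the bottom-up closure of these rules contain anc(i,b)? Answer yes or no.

no

round 1: derive path(b,f) via R0 from edge(b,f)
round 1: derive path(b,j) via R0 from edge(b,j)
round 1: derive path(d,b) via R0 from edge(d,b)
round 1: derive path(d,d) via R0 from edge(d,d)
round 1: derive path(d,j) via R0 from edge(d,j)
round 1: derive path(f,d) via R0 from edge(f,d)
round 1: derive path(f,f) via R0 from edge(f,f)
round 1: derive path(h,d) via R0 from edge(h,d)
round 1: derive path(h,j) via R0 from edge(h,j)
round 1: derive path(j,f) via R0 from edge(j,f)
round 2: derive path(b,d) via R1 from path(b,f), path(f,d)
round 2: derive path(d,f) via R1 from path(d,b), path(b,f)
round 2: derive path(f,b) via R1 from path(f,d), path(d,b)
round 2: derive path(f,j) via R1 from path(f,d), path(d,j)
round 2: derive path(h,b) via R1 from path(h,d), path(d,b)
round 2: derive path(h,f) via R1 from path(h,j), path(j,f)
round 2: derive path(j,d) via R1 from path(j,f), path(f,d)
round 2: derive anc(b,f) via R2 from path(b,f)
round 2: derive anc(b,j) via R2 from path(b,j)
round 2: derive anc(d,b) via R2 from path(d,b)
round 2: derive anc(d,d) via R2 from path(d,d)
round 2: derive anc(d,j) via R2 from path(d,j)
round 2: derive anc(f,d) via R2 from path(f,d)
round 2: derive anc(f,f) via R2 from path(f,f)
round 2: derive anc(h,d) via R2 from path(h,d)
round 2: derive anc(h,j) via R2 from path(h,j)
round 2: derive anc(j,f) via R2 from path(j,f)
round 3: derive path(b,b) via R1 from path(b,d), path(d,b)
round 3: derive path(j,b) via R1 from path(j,d), path(d,b)
round 3: derive path(j,j) via R1 from path(j,d), path(d,j)
round 3: derive anc(b,d) via R2 from path(b,d)
round 3: derive anc(d,f) via R2 from path(d,f)
round 3: derive anc(f,b) via R2 from path(f,b)
round 3: derive anc(f,j) via R2 from path(f,j)
round 3: derive anc(h,b) via R2 from path(h,b)
round 3: derive anc(h,f) via R2 from path(h,f)
round 3: derive anc(j,d) via R2 from path(j,d)
round 4: derive anc(b,b) via R2 from path(b,b)
round 4: derive anc(j,b) via R2 from path(j,b)
round 4: derive anc(j,j) via R2 from path(j,j)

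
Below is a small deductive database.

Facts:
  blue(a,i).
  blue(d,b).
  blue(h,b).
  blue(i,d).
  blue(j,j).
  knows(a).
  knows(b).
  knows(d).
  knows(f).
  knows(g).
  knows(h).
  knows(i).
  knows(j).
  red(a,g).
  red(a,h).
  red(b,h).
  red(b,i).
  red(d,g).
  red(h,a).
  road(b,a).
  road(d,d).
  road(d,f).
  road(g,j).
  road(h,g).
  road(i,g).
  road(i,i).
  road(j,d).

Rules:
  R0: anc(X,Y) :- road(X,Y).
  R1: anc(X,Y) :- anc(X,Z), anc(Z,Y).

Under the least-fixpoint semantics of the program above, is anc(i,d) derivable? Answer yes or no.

round 1: derive anc(b,a) via R0 from road(b,a)
round 1: derive anc(d,d) via R0 from road(d,d)
round 1: derive anc(d,f) via R0 from road(d,f)
round 1: derive anc(g,j) via R0 from road(g,j)
round 1: derive anc(h,g) via R0 from road(h,g)
round 1: derive anc(i,g) via R0 from road(i,g)
round 1: derive anc(i,i) via R0 from road(i,i)
round 1: derive anc(j,d) via R0 from road(j,d)
round 2: derive anc(g,d) via R1 from anc(g,j), anc(j,d)
round 2: derive anc(h,j) via R1 from anc(h,g), anc(g,j)
round 2: derive anc(i,j) via R1 from anc(i,g), anc(g,j)
round 2: derive anc(j,f) via R1 from anc(j,d), anc(d,f)
round 3: derive anc(g,f) via R1 from anc(g,d), anc(d,f)
round 3: derive anc(h,d) via R1 from anc(h,g), anc(g,d)
round 3: derive anc(h,f) via R1 from anc(h,j), anc(j,f)
round 3: derive anc(i,d) via R1 from anc(i,g), anc(g,d)
round 3: derive anc(i,f) via R1 from anc(i,j), anc(j,f)

yes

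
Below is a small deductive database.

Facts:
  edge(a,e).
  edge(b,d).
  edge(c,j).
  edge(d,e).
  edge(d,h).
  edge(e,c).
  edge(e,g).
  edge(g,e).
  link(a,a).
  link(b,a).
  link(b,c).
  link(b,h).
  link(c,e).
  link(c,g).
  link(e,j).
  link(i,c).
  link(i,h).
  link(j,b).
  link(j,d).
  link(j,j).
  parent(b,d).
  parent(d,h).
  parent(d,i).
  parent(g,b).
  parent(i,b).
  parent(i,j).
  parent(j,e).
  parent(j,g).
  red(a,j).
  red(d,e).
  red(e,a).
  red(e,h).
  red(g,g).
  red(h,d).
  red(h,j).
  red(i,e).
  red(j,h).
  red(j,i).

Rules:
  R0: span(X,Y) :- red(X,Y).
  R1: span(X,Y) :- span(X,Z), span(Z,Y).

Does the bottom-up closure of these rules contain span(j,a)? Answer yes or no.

round 1: derive span(a,j) via R0 from red(a,j)
round 1: derive span(d,e) via R0 from red(d,e)
round 1: derive span(e,a) via R0 from red(e,a)
round 1: derive span(e,h) via R0 from red(e,h)
round 1: derive span(g,g) via R0 from red(g,g)
round 1: derive span(h,d) via R0 from red(h,d)
round 1: derive span(h,j) via R0 from red(h,j)
round 1: derive span(i,e) via R0 from red(i,e)
round 1: derive span(j,h) via R0 from red(j,h)
round 1: derive span(j,i) via R0 from red(j,i)
round 2: derive span(a,h) via R1 from span(a,j), span(j,h)
round 2: derive span(a,i) via R1 from span(a,j), span(j,i)
round 2: derive span(d,a) via R1 from span(d,e), span(e,a)
round 2: derive span(d,h) via R1 from span(d,e), span(e,h)
round 2: derive span(e,d) via R1 from span(e,h), span(h,d)
round 2: derive span(e,j) via R1 from span(e,a), span(a,j)
round 2: derive span(h,e) via R1 from span(h,d), span(d,e)
round 2: derive span(h,h) via R1 from span(h,j), span(j,h)
round 2: derive span(h,i) via R1 from span(h,j), span(j,i)
round 2: derive span(i,a) via R1 from span(i,e), span(e,a)
round 2: derive span(i,h) via R1 from span(i,e), span(e,h)
round 2: derive span(j,d) via R1 from span(j,h), span(h,d)
round 2: derive span(j,e) via R1 from span(j,i), span(i,e)
round 2: derive span(j,j) via R1 from span(j,h), span(h,j)
round 3: derive span(a,a) via R1 from span(a,i), span(i,a)
round 3: derive span(a,d) via R1 from span(a,h), span(h,d)
round 3: derive span(a,e) via R1 from span(a,h), span(h,e)
round 3: derive span(d,d) via R1 from span(d,e), span(e,d)
round 3: derive span(d,i) via R1 from span(d,a), span(a,i)
round 3: derive span(d,j) via R1 from span(d,a), span(a,j)
round 3: derive span(e,e) via R1 from span(e,d), span(d,e)
round 3: derive span(e,i) via R1 from span(e,a), span(a,i)
round 3: derive span(h,a) via R1 from span(h,d), span(d,a)
round 3: derive span(i,d) via R1 from span(i,e), span(e,d)
round 3: derive span(i,i) via R1 from span(i,a), span(a,i)
round 3: derive span(i,j) via R1 from span(i,a), span(a,j)
round 3: derive span(j,a) via R1 from span(j,d), span(d,a)

yes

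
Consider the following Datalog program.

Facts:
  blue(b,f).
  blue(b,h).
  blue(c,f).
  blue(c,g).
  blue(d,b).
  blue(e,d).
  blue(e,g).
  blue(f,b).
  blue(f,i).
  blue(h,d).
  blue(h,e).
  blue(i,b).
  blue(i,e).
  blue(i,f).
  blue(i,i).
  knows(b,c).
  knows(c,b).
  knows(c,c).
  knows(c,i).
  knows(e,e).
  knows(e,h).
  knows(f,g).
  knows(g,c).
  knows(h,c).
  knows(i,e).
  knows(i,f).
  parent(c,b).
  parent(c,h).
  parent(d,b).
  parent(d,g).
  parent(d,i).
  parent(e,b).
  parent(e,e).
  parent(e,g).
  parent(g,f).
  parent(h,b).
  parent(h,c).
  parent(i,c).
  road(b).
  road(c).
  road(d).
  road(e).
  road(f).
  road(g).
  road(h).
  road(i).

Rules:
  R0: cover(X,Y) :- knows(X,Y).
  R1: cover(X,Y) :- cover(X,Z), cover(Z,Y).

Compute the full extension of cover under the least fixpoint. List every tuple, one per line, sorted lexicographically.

cover(b,b)
cover(b,c)
cover(b,e)
cover(b,f)
cover(b,g)
cover(b,h)
cover(b,i)
cover(c,b)
cover(c,c)
cover(c,e)
cover(c,f)
cover(c,g)
cover(c,h)
cover(c,i)
cover(e,b)
cover(e,c)
cover(e,e)
cover(e,f)
cover(e,g)
cover(e,h)
cover(e,i)
cover(f,b)
cover(f,c)
cover(f,e)
cover(f,f)
cover(f,g)
cover(f,h)
cover(f,i)
cover(g,b)
cover(g,c)
cover(g,e)
cover(g,f)
cover(g,g)
cover(g,h)
cover(g,i)
cover(h,b)
cover(h,c)
cover(h,e)
cover(h,f)
cover(h,g)
cover(h,h)
cover(h,i)
cover(i,b)
cover(i,c)
cover(i,e)
cover(i,f)
cover(i,g)
cover(i,h)
cover(i,i)

round 1: derive cover(b,c) via R0 from knows(b,c)
round 1: derive cover(c,b) via R0 from knows(c,b)
round 1: derive cover(c,c) via R0 from knows(c,c)
round 1: derive cover(c,i) via R0 from knows(c,i)
round 1: derive cover(e,e) via R0 from knows(e,e)
round 1: derive cover(e,h) via R0 from knows(e,h)
round 1: derive cover(f,g) via R0 from knows(f,g)
round 1: derive cover(g,c) via R0 from knows(g,c)
round 1: derive cover(h,c) via R0 from knows(h,c)
round 1: derive cover(i,e) via R0 from knows(i,e)
round 1: derive cover(i,f) via R0 from knows(i,f)
round 2: derive cover(b,b) via R1 from cover(b,c), cover(c,b)
round 2: derive cover(b,i) via R1 from cover(b,c), cover(c,i)
round 2: derive cover(c,e) via R1 from cover(c,i), cover(i,e)
round 2: derive cover(c,f) via R1 from cover(c,i), cover(i,f)
round 2: derive cover(e,c) via R1 from cover(e,h), cover(h,c)
round 2: derive cover(f,c) via R1 from cover(f,g), cover(g,c)
round 2: derive cover(g,b) via R1 from cover(g,c), cover(c,b)
round 2: derive cover(g,i) via R1 from cover(g,c), cover(c,i)
round 2: derive cover(h,b) via R1 from cover(h,c), cover(c,b)
round 2: derive cover(h,i) via R1 from cover(h,c), cover(c,i)
round 2: derive cover(i,g) via R1 from cover(i,f), cover(f,g)
round 2: derive cover(i,h) via R1 from cover(i,e), cover(e,h)
round 3: derive cover(b,e) via R1 from cover(b,c), cover(c,e)
round 3: derive cover(b,f) via R1 from cover(b,c), cover(c,f)
round 3: derive cover(b,g) via R1 from cover(b,i), cover(i,g)
round 3: derive cover(b,h) via R1 from cover(b,i), cover(i,h)
round 3: derive cover(c,g) via R1 from cover(c,f), cover(f,g)
round 3: derive cover(c,h) via R1 from cover(c,e), cover(e,h)
round 3: derive cover(e,b) via R1 from cover(e,c), cover(c,b)
round 3: derive cover(e,f) via R1 from cover(e,c), cover(c,f)
round 3: derive cover(e,i) via R1 from cover(e,c), cover(c,i)
round 3: derive cover(f,b) via R1 from cover(f,c), cover(c,b)
round 3: derive cover(f,e) via R1 from cover(f,c), cover(c,e)
round 3: derive cover(f,f) via R1 from cover(f,c), cover(c,f)
round 3: derive cover(f,i) via R1 from cover(f,c), cover(c,i)
round 3: derive cover(g,e) via R1 from cover(g,c), cover(c,e)
round 3: derive cover(g,f) via R1 from cover(g,c), cover(c,f)
round 3: derive cover(g,g) via R1 from cover(g,i), cover(i,g)
round 3: derive cover(g,h) via R1 from cover(g,i), cover(i,h)
round 3: derive cover(h,e) via R1 from cover(h,c), cover(c,e)
round 3: derive cover(h,f) via R1 from cover(h,c), cover(c,f)
round 3: derive cover(h,g) via R1 from cover(h,i), cover(i,g)
round 3: derive cover(h,h) via R1 from cover(h,i), cover(i,h)
round 3: derive cover(i,b) via R1 from cover(i,g), cover(g,b)
round 3: derive cover(i,c) via R1 from cover(i,e), cover(e,c)
round 3: derive cover(i,i) via R1 from cover(i,g), cover(g,i)
round 4: derive cover(e,g) via R1 from cover(e,b), cover(b,g)
round 4: derive cover(f,h) via R1 from cover(f,b), cover(b,h)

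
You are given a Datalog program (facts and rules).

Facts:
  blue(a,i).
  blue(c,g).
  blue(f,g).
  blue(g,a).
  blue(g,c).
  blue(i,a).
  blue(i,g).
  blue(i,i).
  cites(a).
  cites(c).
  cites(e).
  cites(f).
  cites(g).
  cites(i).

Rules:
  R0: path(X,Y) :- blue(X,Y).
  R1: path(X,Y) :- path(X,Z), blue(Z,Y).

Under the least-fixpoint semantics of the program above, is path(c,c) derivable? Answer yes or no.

yes

round 1: derive path(a,i) via R0 from blue(a,i)
round 1: derive path(c,g) via R0 from blue(c,g)
round 1: derive path(f,g) via R0 from blue(f,g)
round 1: derive path(g,a) via R0 from blue(g,a)
round 1: derive path(g,c) via R0 from blue(g,c)
round 1: derive path(i,a) via R0 from blue(i,a)
round 1: derive path(i,g) via R0 from blue(i,g)
round 1: derive path(i,i) via R0 from blue(i,i)
round 2: derive path(a,a) via R1 from path(a,i), blue(i,a)
round 2: derive path(a,g) via R1 from path(a,i), blue(i,g)
round 2: derive path(c,a) via R1 from path(c,g), blue(g,a)
round 2: derive path(c,c) via R1 from path(c,g), blue(g,c)
round 2: derive path(f,a) via R1 from path(f,g), blue(g,a)
round 2: derive path(f,c) via R1 from path(f,g), blue(g,c)
round 2: derive path(g,g) via R1 from path(g,c), blue(c,g)
round 2: derive path(g,i) via R1 from path(g,a), blue(a,i)
round 2: derive path(i,c) via R1 from path(i,g), blue(g,c)
round 3: derive path(a,c) via R1 from path(a,g), blue(g,c)
round 3: derive path(c,i) via R1 from path(c,a), blue(a,i)
round 3: derive path(f,i) via R1 from path(f,a), blue(a,i)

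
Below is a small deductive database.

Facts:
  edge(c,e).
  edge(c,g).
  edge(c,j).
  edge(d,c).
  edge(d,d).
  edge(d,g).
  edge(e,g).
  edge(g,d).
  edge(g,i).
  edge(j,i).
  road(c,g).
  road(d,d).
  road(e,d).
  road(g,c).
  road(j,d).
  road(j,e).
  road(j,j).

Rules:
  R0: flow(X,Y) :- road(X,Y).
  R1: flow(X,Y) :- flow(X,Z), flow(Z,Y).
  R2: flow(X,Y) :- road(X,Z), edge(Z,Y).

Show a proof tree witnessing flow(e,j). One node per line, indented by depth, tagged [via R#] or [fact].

round 1: derive flow(c,g) via R0 from road(c,g)
round 1: derive flow(d,d) via R0 from road(d,d)
round 1: derive flow(e,d) via R0 from road(e,d)
round 1: derive flow(g,c) via R0 from road(g,c)
round 1: derive flow(j,d) via R0 from road(j,d)
round 1: derive flow(j,e) via R0 from road(j,e)
round 1: derive flow(j,j) via R0 from road(j,j)
round 1: derive flow(c,d) via R2 from road(c,g), edge(g,d)
round 1: derive flow(c,i) via R2 from road(c,g), edge(g,i)
round 1: derive flow(d,c) via R2 from road(d,d), edge(d,c)
round 1: derive flow(d,g) via R2 from road(d,d), edge(d,g)
round 1: derive flow(e,c) via R2 from road(e,d), edge(d,c)
round 1: derive flow(e,g) via R2 from road(e,d), edge(d,g)
round 1: derive flow(g,e) via R2 from road(g,c), edge(c,e)
round 1: derive flow(g,g) via R2 from road(g,c), edge(c,g)
round 1: derive flow(g,j) via R2 from road(g,c), edge(c,j)
round 1: derive flow(j,c) via R2 from road(j,d), edge(d,c)
round 1: derive flow(j,g) via R2 from road(j,d), edge(d,g)
round 1: derive flow(j,i) via R2 from road(j,j), edge(j,i)
round 2: derive flow(c,c) via R1 from flow(c,d), flow(d,c)
round 2: derive flow(c,e) via R1 from flow(c,g), flow(g,e)
round 2: derive flow(c,j) via R1 from flow(c,g), flow(g,j)
round 2: derive flow(d,e) via R1 from flow(d,g), flow(g,e)
round 2: derive flow(d,i) via R1 from flow(d,c), flow(c,i)
round 2: derive flow(d,j) via R1 from flow(d,g), flow(g,j)
round 2: derive flow(e,e) via R1 from flow(e,g), flow(g,e)
round 2: derive flow(e,i) via R1 from flow(e,c), flow(c,i)
round 2: derive flow(e,j) via R1 from flow(e,g), flow(g,j)
round 2: derive flow(g,d) via R1 from flow(g,c), flow(c,d)
round 2: derive flow(g,i) via R1 from flow(g,c), flow(c,i)

flow(e,j)  [via R1]
  flow(e,g)  [via R2]
    road(e,d)  [fact]
    edge(d,g)  [fact]
  flow(g,j)  [via R2]
    road(g,c)  [fact]
    edge(c,j)  [fact]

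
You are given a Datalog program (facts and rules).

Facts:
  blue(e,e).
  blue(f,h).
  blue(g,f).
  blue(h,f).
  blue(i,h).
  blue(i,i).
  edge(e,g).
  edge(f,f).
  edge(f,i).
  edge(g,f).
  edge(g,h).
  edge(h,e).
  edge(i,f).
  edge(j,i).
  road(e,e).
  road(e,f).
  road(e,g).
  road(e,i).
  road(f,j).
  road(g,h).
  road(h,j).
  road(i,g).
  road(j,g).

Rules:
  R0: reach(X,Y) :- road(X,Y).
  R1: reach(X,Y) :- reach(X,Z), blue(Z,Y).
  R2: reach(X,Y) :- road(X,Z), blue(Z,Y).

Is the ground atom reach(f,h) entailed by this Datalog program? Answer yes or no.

no

round 1: derive reach(e,e) via R0 from road(e,e)
round 1: derive reach(e,f) via R0 from road(e,f)
round 1: derive reach(e,g) via R0 from road(e,g)
round 1: derive reach(e,i) via R0 from road(e,i)
round 1: derive reach(f,j) via R0 from road(f,j)
round 1: derive reach(g,h) via R0 from road(g,h)
round 1: derive reach(h,j) via R0 from road(h,j)
round 1: derive reach(i,g) via R0 from road(i,g)
round 1: derive reach(j,g) via R0 from road(j,g)
round 1: derive reach(e,h) via R2 from road(e,f), blue(f,h)
round 1: derive reach(g,f) via R2 from road(g,h), blue(h,f)
round 1: derive reach(i,f) via R2 from road(i,g), blue(g,f)
round 1: derive reach(j,f) via R2 from road(j,g), blue(g,f)
round 2: derive reach(i,h) via R1 from reach(i,f), blue(f,h)
round 2: derive reach(j,h) via R1 from reach(j,f), blue(f,h)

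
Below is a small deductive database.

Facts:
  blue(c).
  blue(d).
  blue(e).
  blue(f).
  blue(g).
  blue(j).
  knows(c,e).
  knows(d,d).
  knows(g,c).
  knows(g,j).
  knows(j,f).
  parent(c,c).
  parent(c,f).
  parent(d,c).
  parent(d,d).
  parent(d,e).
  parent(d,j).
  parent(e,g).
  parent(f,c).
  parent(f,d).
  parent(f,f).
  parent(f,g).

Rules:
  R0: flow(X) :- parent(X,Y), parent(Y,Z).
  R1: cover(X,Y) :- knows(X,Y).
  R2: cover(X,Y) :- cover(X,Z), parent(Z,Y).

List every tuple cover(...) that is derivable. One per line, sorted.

round 1: derive cover(c,e) via R1 from knows(c,e)
round 1: derive cover(d,d) via R1 from knows(d,d)
round 1: derive cover(g,c) via R1 from knows(g,c)
round 1: derive cover(g,j) via R1 from knows(g,j)
round 1: derive cover(j,f) via R1 from knows(j,f)
round 2: derive cover(c,g) via R2 from cover(c,e), parent(e,g)
round 2: derive cover(d,c) via R2 from cover(d,d), parent(d,c)
round 2: derive cover(d,e) via R2 from cover(d,d), parent(d,e)
round 2: derive cover(d,j) via R2 from cover(d,d), parent(d,j)
round 2: derive cover(g,f) via R2 from cover(g,c), parent(c,f)
round 2: derive cover(j,c) via R2 from cover(j,f), parent(f,c)
round 2: derive cover(j,d) via R2 from cover(j,f), parent(f,d)
round 2: derive cover(j,g) via R2 from cover(j,f), parent(f,g)
round 3: derive cover(d,f) via R2 from cover(d,c), parent(c,f)
round 3: derive cover(d,g) via R2 from cover(d,e), parent(e,g)
round 3: derive cover(g,d) via R2 from cover(g,f), parent(f,d)
round 3: derive cover(g,g) via R2 from cover(g,f), parent(f,g)
round 3: derive cover(j,e) via R2 from cover(j,d), parent(d,e)
round 3: derive cover(j,j) via R2 from cover(j,d), parent(d,j)
round 4: derive cover(g,e) via R2 from cover(g,d), parent(d,e)

cover(c,e)
cover(c,g)
cover(d,c)
cover(d,d)
cover(d,e)
cover(d,f)
cover(d,g)
cover(d,j)
cover(g,c)
cover(g,d)
cover(g,e)
cover(g,f)
cover(g,g)
cover(g,j)
cover(j,c)
cover(j,d)
cover(j,e)
cover(j,f)
cover(j,g)
cover(j,j)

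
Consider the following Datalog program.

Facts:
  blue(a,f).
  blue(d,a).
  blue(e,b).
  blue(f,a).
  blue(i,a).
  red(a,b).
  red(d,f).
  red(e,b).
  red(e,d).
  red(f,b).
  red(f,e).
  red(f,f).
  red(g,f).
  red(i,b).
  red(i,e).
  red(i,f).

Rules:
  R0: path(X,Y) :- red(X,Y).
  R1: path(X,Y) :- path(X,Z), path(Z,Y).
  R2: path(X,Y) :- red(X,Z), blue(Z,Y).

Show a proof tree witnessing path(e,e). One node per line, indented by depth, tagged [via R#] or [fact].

round 1: derive path(a,b) via R0 from red(a,b)
round 1: derive path(d,f) via R0 from red(d,f)
round 1: derive path(e,b) via R0 from red(e,b)
round 1: derive path(e,d) via R0 from red(e,d)
round 1: derive path(f,b) via R0 from red(f,b)
round 1: derive path(f,e) via R0 from red(f,e)
round 1: derive path(f,f) via R0 from red(f,f)
round 1: derive path(g,f) via R0 from red(g,f)
round 1: derive path(i,b) via R0 from red(i,b)
round 1: derive path(i,e) via R0 from red(i,e)
round 1: derive path(i,f) via R0 from red(i,f)
round 1: derive path(d,a) via R2 from red(d,f), blue(f,a)
round 1: derive path(e,a) via R2 from red(e,d), blue(d,a)
round 1: derive path(f,a) via R2 from red(f,f), blue(f,a)
round 1: derive path(g,a) via R2 from red(g,f), blue(f,a)
round 1: derive path(i,a) via R2 from red(i,f), blue(f,a)
round 2: derive path(d,b) via R1 from path(d,a), path(a,b)
round 2: derive path(d,e) via R1 from path(d,f), path(f,e)
round 2: derive path(e,f) via R1 from path(e,d), path(d,f)
round 2: derive path(f,d) via R1 from path(f,e), path(e,d)
round 2: derive path(g,b) via R1 from path(g,a), path(a,b)
round 2: derive path(g,e) via R1 from path(g,f), path(f,e)
round 2: derive path(i,d) via R1 from path(i,e), path(e,d)
round 3: derive path(d,d) via R1 from path(d,e), path(e,d)
round 3: derive path(e,e) via R1 from path(e,d), path(d,e)
round 3: derive path(g,d) via R1 from path(g,e), path(e,d)

path(e,e)  [via R1]
  path(e,d)  [via R0]
    red(e,d)  [fact]
  path(d,e)  [via R1]
    path(d,f)  [via R0]
      red(d,f)  [fact]
    path(f,e)  [via R0]
      red(f,e)  [fact]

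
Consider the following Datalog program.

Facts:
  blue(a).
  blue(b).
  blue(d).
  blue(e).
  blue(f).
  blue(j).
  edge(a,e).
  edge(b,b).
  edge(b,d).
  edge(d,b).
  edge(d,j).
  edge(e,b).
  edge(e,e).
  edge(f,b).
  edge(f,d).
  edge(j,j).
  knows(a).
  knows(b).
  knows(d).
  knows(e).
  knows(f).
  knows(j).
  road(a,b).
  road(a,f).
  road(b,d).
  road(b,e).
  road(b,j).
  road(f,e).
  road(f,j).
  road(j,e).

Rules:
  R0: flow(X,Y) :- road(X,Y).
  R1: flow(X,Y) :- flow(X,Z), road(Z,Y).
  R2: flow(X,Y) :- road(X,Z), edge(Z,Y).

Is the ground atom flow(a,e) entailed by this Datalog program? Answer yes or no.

yes

round 1: derive flow(a,b) via R0 from road(a,b)
round 1: derive flow(a,f) via R0 from road(a,f)
round 1: derive flow(b,d) via R0 from road(b,d)
round 1: derive flow(b,e) via R0 from road(b,e)
round 1: derive flow(b,j) via R0 from road(b,j)
round 1: derive flow(f,e) via R0 from road(f,e)
round 1: derive flow(f,j) via R0 from road(f,j)
round 1: derive flow(j,e) via R0 from road(j,e)
round 1: derive flow(a,d) via R2 from road(a,b), edge(b,d)
round 1: derive flow(b,b) via R2 from road(b,d), edge(d,b)
round 1: derive flow(f,b) via R2 from road(f,e), edge(e,b)
round 1: derive flow(j,b) via R2 from road(j,e), edge(e,b)
round 2: derive flow(a,e) via R1 from flow(a,b), road(b,e)
round 2: derive flow(a,j) via R1 from flow(a,b), road(b,j)
round 2: derive flow(f,d) via R1 from flow(f,b), road(b,d)
round 2: derive flow(j,d) via R1 from flow(j,b), road(b,d)
round 2: derive flow(j,j) via R1 from flow(j,b), road(b,j)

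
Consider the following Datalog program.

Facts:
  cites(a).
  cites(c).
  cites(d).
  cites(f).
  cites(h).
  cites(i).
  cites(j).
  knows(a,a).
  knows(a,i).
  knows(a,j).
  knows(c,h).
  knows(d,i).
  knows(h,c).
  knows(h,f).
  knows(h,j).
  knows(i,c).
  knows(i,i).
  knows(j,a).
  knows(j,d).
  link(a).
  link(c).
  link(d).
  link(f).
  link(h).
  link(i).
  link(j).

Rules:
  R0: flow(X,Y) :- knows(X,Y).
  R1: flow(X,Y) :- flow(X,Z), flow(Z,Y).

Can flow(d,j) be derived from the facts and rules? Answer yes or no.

yes

round 1: derive flow(a,a) via R0 from knows(a,a)
round 1: derive flow(a,i) via R0 from knows(a,i)
round 1: derive flow(a,j) via R0 from knows(a,j)
round 1: derive flow(c,h) via R0 from knows(c,h)
round 1: derive flow(d,i) via R0 from knows(d,i)
round 1: derive flow(h,c) via R0 from knows(h,c)
round 1: derive flow(h,f) via R0 from knows(h,f)
round 1: derive flow(h,j) via R0 from knows(h,j)
round 1: derive flow(i,c) via R0 from knows(i,c)
round 1: derive flow(i,i) via R0 from knows(i,i)
round 1: derive flow(j,a) via R0 from knows(j,a)
round 1: derive flow(j,d) via R0 from knows(j,d)
round 2: derive flow(a,c) via R1 from flow(a,i), flow(i,c)
round 2: derive flow(a,d) via R1 from flow(a,j), flow(j,d)
round 2: derive flow(c,c) via R1 from flow(c,h), flow(h,c)
round 2: derive flow(c,f) via R1 from flow(c,h), flow(h,f)
round 2: derive flow(c,j) via R1 from flow(c,h), flow(h,j)
round 2: derive flow(d,c) via R1 from flow(d,i), flow(i,c)
round 2: derive flow(h,a) via R1 from flow(h,j), flow(j,a)
round 2: derive flow(h,d) via R1 from flow(h,j), flow(j,d)
round 2: derive flow(h,h) via R1 from flow(h,c), flow(c,h)
round 2: derive flow(i,h) via R1 from flow(i,c), flow(c,h)
round 2: derive flow(j,i) via R1 from flow(j,a), flow(a,i)
round 2: derive flow(j,j) via R1 from flow(j,a), flow(a,j)
round 3: derive flow(a,f) via R1 from flow(a,c), flow(c,f)
round 3: derive flow(a,h) via R1 from flow(a,c), flow(c,h)
round 3: derive flow(c,a) via R1 from flow(c,h), flow(h,a)
round 3: derive flow(c,d) via R1 from flow(c,h), flow(h,d)
round 3: derive flow(c,i) via R1 from flow(c,j), flow(j,i)
round 3: derive flow(d,f) via R1 from flow(d,c), flow(c,f)
round 3: derive flow(d,h) via R1 from flow(d,c), flow(c,h)
round 3: derive flow(d,j) via R1 from flow(d,c), flow(c,j)
round 3: derive flow(h,i) via R1 from flow(h,a), flow(a,i)
round 3: derive flow(i,a) via R1 from flow(i,h), flow(h,a)
round 3: derive flow(i,d) via R1 from flow(i,h), flow(h,d)
round 3: derive flow(i,f) via R1 from flow(i,c), flow(c,f)
round 3: derive flow(i,j) via R1 from flow(i,c), flow(c,j)
round 3: derive flow(j,c) via R1 from flow(j,a), flow(a,c)
round 3: derive flow(j,h) via R1 from flow(j,i), flow(i,h)
round 4: derive flow(d,a) via R1 from flow(d,c), flow(c,a)
round 4: derive flow(d,d) via R1 from flow(d,c), flow(c,d)
round 4: derive flow(j,f) via R1 from flow(j,a), flow(a,f)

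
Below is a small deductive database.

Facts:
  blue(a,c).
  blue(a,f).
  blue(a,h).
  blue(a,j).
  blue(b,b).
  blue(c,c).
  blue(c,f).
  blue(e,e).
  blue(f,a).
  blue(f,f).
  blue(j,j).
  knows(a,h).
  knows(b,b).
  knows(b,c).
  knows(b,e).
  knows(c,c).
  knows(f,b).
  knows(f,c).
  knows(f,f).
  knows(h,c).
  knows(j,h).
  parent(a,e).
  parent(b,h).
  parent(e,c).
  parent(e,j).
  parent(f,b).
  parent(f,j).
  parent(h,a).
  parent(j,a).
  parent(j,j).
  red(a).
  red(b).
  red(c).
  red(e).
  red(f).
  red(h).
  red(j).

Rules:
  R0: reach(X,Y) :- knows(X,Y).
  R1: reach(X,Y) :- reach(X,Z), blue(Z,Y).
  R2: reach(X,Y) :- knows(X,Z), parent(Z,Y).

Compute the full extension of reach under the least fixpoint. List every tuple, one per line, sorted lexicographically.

reach(a,a)
reach(a,c)
reach(a,f)
reach(a,h)
reach(a,j)
reach(b,a)
reach(b,b)
reach(b,c)
reach(b,e)
reach(b,f)
reach(b,h)
reach(b,j)
reach(c,a)
reach(c,c)
reach(c,f)
reach(c,h)
reach(c,j)
reach(f,a)
reach(f,b)
reach(f,c)
reach(f,f)
reach(f,h)
reach(f,j)
reach(h,a)
reach(h,c)
reach(h,f)
reach(h,h)
reach(h,j)
reach(j,a)
reach(j,c)
reach(j,f)
reach(j,h)
reach(j,j)

round 1: derive reach(a,h) via R0 from knows(a,h)
round 1: derive reach(b,b) via R0 from knows(b,b)
round 1: derive reach(b,c) via R0 from knows(b,c)
round 1: derive reach(b,e) via R0 from knows(b,e)
round 1: derive reach(c,c) via R0 from knows(c,c)
round 1: derive reach(f,b) via R0 from knows(f,b)
round 1: derive reach(f,c) via R0 from knows(f,c)
round 1: derive reach(f,f) via R0 from knows(f,f)
round 1: derive reach(h,c) via R0 from knows(h,c)
round 1: derive reach(j,h) via R0 from knows(j,h)
round 1: derive reach(a,a) via R2 from knows(a,h), parent(h,a)
round 1: derive reach(b,h) via R2 from knows(b,b), parent(b,h)
round 1: derive reach(b,j) via R2 from knows(b,e), parent(e,j)
round 1: derive reach(f,h) via R2 from knows(f,b), parent(b,h)
round 1: derive reach(f,j) via R2 from knows(f,f), parent(f,j)
round 1: derive reach(j,a) via R2 from knows(j,h), parent(h,a)
round 2: derive reach(a,c) via R1 from reach(a,a), blue(a,c)
round 2: derive reach(a,f) via R1 from reach(a,a), blue(a,f)
round 2: derive reach(a,j) via R1 from reach(a,a), blue(a,j)
round 2: derive reach(b,f) via R1 from reach(b,c), blue(c,f)
round 2: derive reach(c,f) via R1 from reach(c,c), blue(c,f)
round 2: derive reach(f,a) via R1 from reach(f,f), blue(f,a)
round 2: derive reach(h,f) via R1 from reach(h,c), blue(c,f)
round 2: derive reach(j,c) via R1 from reach(j,a), blue(a,c)
round 2: derive reach(j,f) via R1 from reach(j,a), blue(a,f)
round 2: derive reach(j,j) via R1 from reach(j,a), blue(a,j)
round 3: derive reach(b,a) via R1 from reach(b,f), blue(f,a)
round 3: derive reach(c,a) via R1 from reach(c,f), blue(f,a)
round 3: derive reach(h,a) via R1 from reach(h,f), blue(f,a)
round 4: derive reach(c,h) via R1 from reach(c,a), blue(a,h)
round 4: derive reach(c,j) via R1 from reach(c,a), blue(a,j)
round 4: derive reach(h,h) via R1 from reach(h,a), blue(a,h)
round 4: derive reach(h,j) via R1 from reach(h,a), blue(a,j)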